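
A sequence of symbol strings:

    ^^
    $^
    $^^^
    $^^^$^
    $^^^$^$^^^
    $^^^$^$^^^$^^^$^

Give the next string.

$^^^$^$^^^$^^^$^$^^^$^$^^^

This is a Fibonacci-style word recurrence s(k) = s(k−1)·s(k−2): e.g. $^·^^ = $^^^.
The next term joins $^^^$^$^^^$^^^$^ and $^^^$^$^^^.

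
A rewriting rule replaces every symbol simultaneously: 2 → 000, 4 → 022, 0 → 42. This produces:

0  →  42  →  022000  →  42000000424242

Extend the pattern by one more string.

022000424242424242022000022000022000

Applying the rule to each of the 14 symbols of 42000000424242 gives the pieces 022 000 42 42 42 42 42 42 022 000 022 000 022 000, which concatenate to the answer.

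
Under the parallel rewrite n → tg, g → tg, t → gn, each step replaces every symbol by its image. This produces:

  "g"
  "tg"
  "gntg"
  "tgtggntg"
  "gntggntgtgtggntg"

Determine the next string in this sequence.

Rewriting the 16 symbols of gntggntgtgtggntg one by one yields tg tg gn tg tg tg gn tg gn tg gn tg tg tg gn tg; concatenated:

tgtggntgtgtggntggntggntgtgtggntg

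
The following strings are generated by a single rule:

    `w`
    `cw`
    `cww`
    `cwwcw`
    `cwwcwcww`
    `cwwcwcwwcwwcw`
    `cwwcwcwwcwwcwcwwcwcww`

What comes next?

cwwcwcwwcwwcwcwwcwcwwcwwcwcwwcwwcw

Each term (from the third on) is the previous term followed by the one before it: term 3 = cw·w = cww.
The next term joins cwwcwcwwcwwcwcwwcwcww and cwwcwcwwcwwcw.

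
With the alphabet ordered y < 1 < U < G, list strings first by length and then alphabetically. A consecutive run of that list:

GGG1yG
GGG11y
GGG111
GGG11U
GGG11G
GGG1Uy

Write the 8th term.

GGG1UU

Stepping forward 2 times from GGG1Uy: GGG1Uy → GGG1U1, then the target.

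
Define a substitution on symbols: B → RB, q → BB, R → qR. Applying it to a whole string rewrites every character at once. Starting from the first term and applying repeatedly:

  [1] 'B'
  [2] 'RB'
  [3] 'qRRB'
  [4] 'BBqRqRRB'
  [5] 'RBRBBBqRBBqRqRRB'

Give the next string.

Replace each of the 16 characters of RBRBBBqRBBqRqRRB in place — qR RB qR RB RB RB BB qR RB RB BB qR BB qR qR RB — and concatenate.

qRRBqRRBRBRBBBqRRBRBBBqRBBqRqRRB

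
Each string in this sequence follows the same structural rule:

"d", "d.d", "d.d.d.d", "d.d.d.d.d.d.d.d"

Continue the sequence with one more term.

Every step duplicates the string with '.' between the halves.
One more doubling of d.d.d.d.d.d.d.d gives the answer.

d.d.d.d.d.d.d.d.d.d.d.d.d.d.d.d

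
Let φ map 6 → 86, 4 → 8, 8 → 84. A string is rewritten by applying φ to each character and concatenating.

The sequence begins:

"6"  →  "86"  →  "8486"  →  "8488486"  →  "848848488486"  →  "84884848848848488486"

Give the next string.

848848488488484884848848848488486

Replace each of the 20 characters of 84884848848848488486 in place — 84 8 84 84 8 84 8 84 84 8 84 84 8 84 8 84 84 8 84 86 — and concatenate.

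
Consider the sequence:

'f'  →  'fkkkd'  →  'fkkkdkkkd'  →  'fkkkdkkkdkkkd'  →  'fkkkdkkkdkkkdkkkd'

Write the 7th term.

Each term is the previous one with kkkd appended.
From fkkkdkkkdkkkdkkkd, 2 further steps: fkkkdkkkdkkkdkkkd → fkkkdkkkdkkkdkkkdkkkd → (answer).

fkkkdkkkdkkkdkkkdkkkdkkkd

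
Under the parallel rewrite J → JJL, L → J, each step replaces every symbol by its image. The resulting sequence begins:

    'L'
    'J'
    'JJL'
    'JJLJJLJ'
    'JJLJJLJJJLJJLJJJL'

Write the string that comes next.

Applying the rule to each of the 17 symbols of JJLJJLJJJLJJLJJJL gives the pieces JJL JJL J JJL JJL J JJL JJL JJL J JJL JJL J JJL JJL JJL J, which concatenate to the answer.

JJLJJLJJJLJJLJJJLJJLJJLJJJLJJLJJJLJJLJJLJ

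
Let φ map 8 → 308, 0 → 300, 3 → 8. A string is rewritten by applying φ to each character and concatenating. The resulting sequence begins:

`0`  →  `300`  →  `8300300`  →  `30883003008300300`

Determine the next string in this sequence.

Replace each of the 17 characters of 30883003008300300 in place — 8 300 308 308 8 300 300 8 300 300 308 8 300 300 8 300 300 — and concatenate.

83003083088300300830030030883003008300300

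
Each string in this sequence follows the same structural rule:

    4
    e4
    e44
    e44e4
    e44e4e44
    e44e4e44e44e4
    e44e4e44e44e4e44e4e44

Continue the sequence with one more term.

From term 3 onward, concatenate the last term with the second-to-last: e4·4 = e44, e44·e4 = e44e4, …
So term 8 is e44e4e44e44e4e44e4e44·e44e4e44e44e4.

e44e4e44e44e4e44e4e44e44e4e44e44e4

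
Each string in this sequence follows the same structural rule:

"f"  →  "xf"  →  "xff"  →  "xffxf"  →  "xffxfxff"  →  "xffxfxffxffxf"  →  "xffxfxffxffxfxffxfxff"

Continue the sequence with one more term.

xffxfxffxffxfxffxfxffxffxfxffxffxf

This is a Fibonacci-style word recurrence s(k) = s(k−1)·s(k−2): e.g. xf·f = xff.
The next term joins xffxfxffxffxfxffxfxff and xffxfxffxffxf.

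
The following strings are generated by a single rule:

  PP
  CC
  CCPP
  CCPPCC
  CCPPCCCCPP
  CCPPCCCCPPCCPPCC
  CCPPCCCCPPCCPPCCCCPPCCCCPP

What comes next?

Each term (from the third on) is the previous term followed by the one before it: term 3 = CC·PP = CCPP.
The next term joins CCPPCCCCPPCCPPCCCCPPCCCCPP and CCPPCCCCPPCCPPCC.

CCPPCCCCPPCCPPCCCCPPCCCCPPCCPPCCCCPPCCPPCC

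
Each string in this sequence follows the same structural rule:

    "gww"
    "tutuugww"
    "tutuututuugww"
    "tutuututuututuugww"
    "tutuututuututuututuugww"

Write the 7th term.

tutuututuututuututuututuututuugww

Every step adds tutuu at the front: s(k+1) = tutuu·s(k).
From tutuututuututuututuugww, 2 further steps: tutuututuututuututuugww → tutuututuututuututuututuugww → (answer).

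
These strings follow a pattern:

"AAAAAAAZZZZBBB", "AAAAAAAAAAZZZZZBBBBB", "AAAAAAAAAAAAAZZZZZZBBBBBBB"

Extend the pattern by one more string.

AAAAAAAAAAAAAAAAZZZZZZZBBBBBBBBB

The n-th term is 3n+1 A's then n+2 Z's then 2n-1 B's, where the shown terms are n = 2, 3, 4.
At n = 5 the blocks have lengths 16, 7, 9.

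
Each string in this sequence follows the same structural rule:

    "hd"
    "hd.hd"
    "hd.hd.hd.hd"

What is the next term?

s(k+1) = s(k)·.·s(k) — each term doubles the last with '.' between the halves.
So the next term is two copies of hd.hd.hd.hd with '.' between the halves.

hd.hd.hd.hd.hd.hd.hd.hd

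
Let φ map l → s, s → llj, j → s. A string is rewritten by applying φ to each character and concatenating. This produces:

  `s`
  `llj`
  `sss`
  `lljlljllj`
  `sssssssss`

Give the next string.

Rewriting each symbol of sssssssss: s→llj, s→llj, s→llj, s→llj, s→llj, s→llj, s→llj, s→llj, s→llj, which concatenates to llj llj llj llj llj llj llj llj llj.

lljlljlljlljlljlljlljlljllj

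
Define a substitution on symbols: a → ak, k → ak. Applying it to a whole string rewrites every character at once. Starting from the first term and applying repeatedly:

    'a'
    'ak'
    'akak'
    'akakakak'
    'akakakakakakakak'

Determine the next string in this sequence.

akakakakakakakakakakakakakakakak

Replace each of the 16 characters of akakakakakakakak in place — ak ak ak ak ak ak ak ak ak ak ak ak ak ak ak ak — and concatenate.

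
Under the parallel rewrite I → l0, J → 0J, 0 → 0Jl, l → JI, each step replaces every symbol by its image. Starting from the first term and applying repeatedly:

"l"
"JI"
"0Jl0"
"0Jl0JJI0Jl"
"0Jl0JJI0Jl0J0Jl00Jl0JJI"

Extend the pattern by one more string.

0Jl0JJI0Jl0J0Jl00Jl0JJI0Jl0J0Jl0JJI0Jl0Jl0JJI0Jl0J0Jl0

φ(0Jl0JJI0Jl0J0Jl00Jl0JJI) expands symbol-by-symbol to 0Jl 0J JI 0Jl 0J 0J l0 0Jl 0J JI 0Jl 0J 0Jl 0J JI 0Jl 0Jl 0J JI 0Jl 0J 0J l0; joining the 23 pieces gives the next term.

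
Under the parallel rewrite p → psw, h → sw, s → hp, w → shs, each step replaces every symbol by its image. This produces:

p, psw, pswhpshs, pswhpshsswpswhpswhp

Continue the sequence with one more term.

pswhpshsswpswhpswhphpshspswhpshsswpswhpshsswpsw

φ(pswhpshsswpswhpswhp) expands symbol-by-symbol to psw hp shs sw psw hp sw hp hp shs psw hp shs sw psw hp shs sw psw; joining the 19 pieces gives the next term.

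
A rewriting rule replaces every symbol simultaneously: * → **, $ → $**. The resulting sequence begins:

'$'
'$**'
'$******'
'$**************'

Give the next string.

φ($**************) expands symbol-by-symbol to $** ** ** ** ** ** ** ** ** ** ** ** ** ** **; joining the 15 pieces gives the next term.

$******************************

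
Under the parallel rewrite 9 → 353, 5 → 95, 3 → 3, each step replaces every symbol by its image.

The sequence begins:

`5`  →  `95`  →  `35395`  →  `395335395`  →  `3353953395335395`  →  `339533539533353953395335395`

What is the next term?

Rewriting the 27 symbols of 339533539533353953395335395 one by one yields 3 3 353 95 3 3 95 3 353 95 3 3 3 95 3 353 95 3 3 353 95 3 3 95 3 353 95; concatenated:

333539533953353953339533539533353953395335395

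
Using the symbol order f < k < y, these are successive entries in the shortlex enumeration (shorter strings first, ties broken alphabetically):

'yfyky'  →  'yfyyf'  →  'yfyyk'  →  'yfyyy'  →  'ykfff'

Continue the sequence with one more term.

The successor of ykfff increments the rightmost position that isn't already y and resets every position after it to f.

ykffk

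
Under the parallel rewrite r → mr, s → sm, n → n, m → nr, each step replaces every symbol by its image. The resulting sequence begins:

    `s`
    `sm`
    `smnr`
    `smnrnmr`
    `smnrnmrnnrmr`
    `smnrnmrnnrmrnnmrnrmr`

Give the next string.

Rewriting the 20 symbols of smnrnmrnnrmrnnmrnrmr one by one yields sm nr n mr n nr mr n n mr nr mr n n nr mr n mr nr mr; concatenated:

smnrnmrnnrmrnnmrnrmrnnnrmrnmrnrmr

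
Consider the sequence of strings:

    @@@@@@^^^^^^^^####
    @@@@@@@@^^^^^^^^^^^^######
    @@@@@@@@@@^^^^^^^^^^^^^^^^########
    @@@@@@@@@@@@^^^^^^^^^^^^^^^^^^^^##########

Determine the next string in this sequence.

@@@@@@@@@@@@@@^^^^^^^^^^^^^^^^^^^^^^^^############

Each string has the form @^{2n+2} ^^{4n} #^{2n}, where the shown terms are n = 2, 3, 4, 5.
For the next term, n = 6, so the run lengths are 14, 24, 12.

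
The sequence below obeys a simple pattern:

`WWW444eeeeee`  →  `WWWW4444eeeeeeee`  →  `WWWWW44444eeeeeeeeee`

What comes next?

Term n consists of n W's, followed by n 4's, followed by 2n e's, where the shown terms are n = 3, 4, 5.
Setting n = 6 gives 6, 6, 12 characters in each block.

WWWWWW444444eeeeeeeeeeee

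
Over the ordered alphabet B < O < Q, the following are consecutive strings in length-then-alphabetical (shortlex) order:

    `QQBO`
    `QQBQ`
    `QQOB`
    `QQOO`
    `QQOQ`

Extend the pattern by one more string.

QQQB

Treat QQOQ as a base-3 numeral over the given alphabet and add one, carrying through any trailing Q's.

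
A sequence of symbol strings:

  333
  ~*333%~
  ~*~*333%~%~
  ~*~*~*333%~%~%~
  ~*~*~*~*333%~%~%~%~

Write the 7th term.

~*~*~*~*~*~*333%~%~%~%~%~%~

s(k+1) = ~*·s(k)·%~, so each term gains ~* as a prefix and %~ as a suffix.
From ~*~*~*~*333%~%~%~%~, 2 further steps: ~*~*~*~*333%~%~%~%~ → ~*~*~*~*~*333%~%~%~%~%~ → (answer).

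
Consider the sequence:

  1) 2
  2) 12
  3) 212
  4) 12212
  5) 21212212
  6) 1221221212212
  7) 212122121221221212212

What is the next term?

This is a Fibonacci-style word recurrence s(k) = s(k−2)·s(k−1): e.g. 2·12 = 212.
So term 8 is 1221221212212·212122121221221212212.

1221221212212212122121221221212212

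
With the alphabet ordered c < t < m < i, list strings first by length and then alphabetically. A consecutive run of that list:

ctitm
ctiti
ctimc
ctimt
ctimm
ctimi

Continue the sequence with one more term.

Treat ctimi as a base-4 numeral over the given alphabet and add one, carrying through any trailing i's.

ctiic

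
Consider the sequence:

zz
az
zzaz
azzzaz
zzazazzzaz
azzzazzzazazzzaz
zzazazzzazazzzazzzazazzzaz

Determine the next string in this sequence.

From term 3 onward, concatenate the second-to-last term with the last: zz·az = zzaz, az·zzaz = azzzaz, …
So term 8 is azzzazzzazazzzaz·zzazazzzazazzzazzzazazzzaz.

azzzazzzazazzzazzzazazzzazazzzazzzazazzzaz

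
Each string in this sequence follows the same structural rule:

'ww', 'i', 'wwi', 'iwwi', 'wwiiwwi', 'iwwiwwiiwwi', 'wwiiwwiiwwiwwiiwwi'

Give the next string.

iwwiwwiiwwiwwiiwwiiwwiwwiiwwi

This is a Fibonacci-style word recurrence s(k) = s(k−2)·s(k−1): e.g. ww·i = wwi.
The next term joins iwwiwwiiwwi and wwiiwwiiwwiwwiiwwi.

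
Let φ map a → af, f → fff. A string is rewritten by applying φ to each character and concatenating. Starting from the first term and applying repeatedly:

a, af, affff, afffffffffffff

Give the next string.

Rewriting the 14 symbols of afffffffffffff one by one yields af fff fff fff fff fff fff fff fff fff fff fff fff fff; concatenated:

affffffffffffffffffffffffffffffffffffffff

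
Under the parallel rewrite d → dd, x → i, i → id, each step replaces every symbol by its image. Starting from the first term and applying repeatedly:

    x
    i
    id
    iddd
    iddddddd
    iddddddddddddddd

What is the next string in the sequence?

Applying the rule to each of the 16 symbols of iddddddddddddddd gives the pieces id dd dd dd dd dd dd dd dd dd dd dd dd dd dd dd, which concatenate to the answer.

iddddddddddddddddddddddddddddddd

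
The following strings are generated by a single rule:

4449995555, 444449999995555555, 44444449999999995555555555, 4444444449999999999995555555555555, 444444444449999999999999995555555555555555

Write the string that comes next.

44444444444449999999999999999995555555555555555555

Each string has the form 4^{2n+1} 9^{3n} 5^{3n+1} (n = 1, 2, …).
At n = 6 the blocks have lengths 13, 18, 19.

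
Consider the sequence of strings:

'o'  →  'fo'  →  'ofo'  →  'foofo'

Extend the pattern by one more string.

ofofoofo

From term 3 onward, concatenate the second-to-last term with the last: o·fo = ofo, fo·ofo = foofo, …
So term 5 is ofo·foofo.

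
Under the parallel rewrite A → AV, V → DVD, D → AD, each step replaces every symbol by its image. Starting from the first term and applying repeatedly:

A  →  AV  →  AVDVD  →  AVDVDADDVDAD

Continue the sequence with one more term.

AVDVDADDVDADAVADADDVDADAVAD

Expanding AVDVDADDVDAD: A→AV, V→DVD, D→AD, V→DVD, D→AD, A→AV, D→AD, D→AD, V→DVD, D→AD, A→AV, D→AD. Concatenated: AV DVD AD DVD AD AV AD AD DVD AD AV AD.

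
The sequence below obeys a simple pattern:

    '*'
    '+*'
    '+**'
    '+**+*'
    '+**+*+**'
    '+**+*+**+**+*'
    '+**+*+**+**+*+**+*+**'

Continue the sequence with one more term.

Each term (from the third on) is the previous term followed by the one before it: term 3 = +*·* = +**.
Continuing: +**+*+**+**+*+**+*+** · +**+*+**+**+* gives term 8.

+**+*+**+**+*+**+*+**+**+*+**+**+*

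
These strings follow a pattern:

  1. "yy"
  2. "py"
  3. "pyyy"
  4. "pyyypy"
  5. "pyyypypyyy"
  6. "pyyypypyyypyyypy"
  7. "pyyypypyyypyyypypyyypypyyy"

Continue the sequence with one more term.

Each term (from the third on) is the previous term followed by the one before it: term 3 = py·yy = pyyy.
Continuing: pyyypypyyypyyypypyyypypyyy · pyyypypyyypyyypy gives term 8.

pyyypypyyypyyypypyyypypyyypyyypypyyypyyypy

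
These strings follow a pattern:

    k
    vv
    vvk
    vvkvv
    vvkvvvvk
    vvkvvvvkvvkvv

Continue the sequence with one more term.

vvkvvvvkvvkvvvvkvvvvk

This is a Fibonacci-style word recurrence s(k) = s(k−1)·s(k−2): e.g. vv·k = vvk.
Continuing: vvkvvvvkvvkvv · vvkvvvvk gives term 7.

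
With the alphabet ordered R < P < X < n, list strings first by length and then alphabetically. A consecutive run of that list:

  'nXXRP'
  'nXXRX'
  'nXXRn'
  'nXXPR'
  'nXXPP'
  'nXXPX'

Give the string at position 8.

Stepping forward 2 times from nXXPX: nXXPX → nXXPn, then the target.

nXXXR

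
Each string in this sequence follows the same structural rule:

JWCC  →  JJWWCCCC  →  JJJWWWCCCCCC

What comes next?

Reading off run lengths: J runs 1, 2, 3; W runs 1, 2, 3; C runs 2, 4, 6 — each is linear in n (n = 1, 2, …).
Setting n = 4 gives 4, 4, 8 characters in each block.

JJJJWWWWCCCCCCCC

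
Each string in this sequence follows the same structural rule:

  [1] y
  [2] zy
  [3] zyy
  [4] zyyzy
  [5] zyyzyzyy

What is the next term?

zyyzyzyyzyyzy

From term 3 onward, concatenate the last term with the second-to-last: zy·y = zyy, zyy·zy = zyyzy, …
Continuing: zyyzyzyy · zyyzy gives term 6.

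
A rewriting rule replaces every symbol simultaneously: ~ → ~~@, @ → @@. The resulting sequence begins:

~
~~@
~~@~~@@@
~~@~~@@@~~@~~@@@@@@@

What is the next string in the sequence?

Applying the rule to each of the 20 symbols of ~~@~~@@@~~@~~@@@@@@@ gives the pieces ~~@ ~~@ @@ ~~@ ~~@ @@ @@ @@ ~~@ ~~@ @@ ~~@ ~~@ @@ @@ @@ @@ @@ @@ @@, which concatenate to the answer.

~~@~~@@@~~@~~@@@@@@@~~@~~@@@~~@~~@@@@@@@@@@@@@@@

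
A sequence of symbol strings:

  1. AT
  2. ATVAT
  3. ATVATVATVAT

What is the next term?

s(k+1) = s(k)·V·s(k) — each term doubles the last with 'V' between the halves.
So the next term is two copies of ATVATVATVAT with 'V' between the halves.

ATVATVATVATVATVATVATVAT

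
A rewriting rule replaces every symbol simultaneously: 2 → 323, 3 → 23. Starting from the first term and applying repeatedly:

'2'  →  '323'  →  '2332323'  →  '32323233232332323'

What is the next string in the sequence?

Rewriting the 17 symbols of 32323233232332323 one by one yields 23 323 23 323 23 323 23 23 323 23 323 23 23 323 23 323 23; concatenated:

23323233232332323233232332323233232332323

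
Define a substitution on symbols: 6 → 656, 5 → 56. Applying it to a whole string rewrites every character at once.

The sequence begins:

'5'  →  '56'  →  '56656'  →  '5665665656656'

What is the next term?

Rewriting the 13 symbols of 5665665656656 one by one yields 56 656 656 56 656 656 56 656 56 656 656 56 656; concatenated:

5665665656656656566565665665656656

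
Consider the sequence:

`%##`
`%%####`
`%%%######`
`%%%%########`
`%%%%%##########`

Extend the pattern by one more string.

%%%%%%############

Each string has the form %^{n} #^{2n} (n = 1, 2, …).
For the next term, n = 6, so the run lengths are 6, 12.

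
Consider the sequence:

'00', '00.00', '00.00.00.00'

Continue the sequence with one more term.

s(k+1) = s(k)·.·s(k) — each term doubles the last with '.' between the halves.
Doubling 00.00.00.00 with '.' between the halves:

00.00.00.00.00.00.00.00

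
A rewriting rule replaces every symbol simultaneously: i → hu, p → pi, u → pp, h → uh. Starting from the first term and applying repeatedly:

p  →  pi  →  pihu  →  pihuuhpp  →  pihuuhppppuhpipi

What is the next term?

Applying the rule to each of the 16 symbols of pihuuhppppuhpipi gives the pieces pi hu uh pp pp uh pi pi pi pi pp uh pi hu pi hu, which concatenate to the answer.

pihuuhppppuhpipipipippuhpihupihu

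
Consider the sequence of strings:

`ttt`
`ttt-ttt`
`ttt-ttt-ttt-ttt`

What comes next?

s(k+1) = s(k)·-·s(k) — each term doubles the last with '-' between the halves.
Doubling ttt-ttt-ttt-ttt with '-' between the halves:

ttt-ttt-ttt-ttt-ttt-ttt-ttt-ttt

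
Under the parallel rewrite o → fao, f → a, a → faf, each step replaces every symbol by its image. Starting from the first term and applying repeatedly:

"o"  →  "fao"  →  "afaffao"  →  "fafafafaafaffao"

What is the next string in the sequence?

afafafafafafafaffafafafaafaffao

Applying the rule to each of the 15 symbols of fafafafaafaffao gives the pieces a faf a faf a faf a faf faf a faf a a faf fao, which concatenate to the answer.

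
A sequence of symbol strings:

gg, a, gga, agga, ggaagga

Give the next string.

Each term (from the third on) is the two preceding terms concatenated in order: term 3 = gg·a = gga.
The next term joins agga and ggaagga.

aggaggaagga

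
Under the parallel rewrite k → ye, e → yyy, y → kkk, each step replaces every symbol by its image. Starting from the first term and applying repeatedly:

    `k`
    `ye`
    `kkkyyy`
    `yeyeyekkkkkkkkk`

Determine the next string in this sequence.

Applying the rule to each of the 15 symbols of yeyeyekkkkkkkkk gives the pieces kkk yyy kkk yyy kkk yyy ye ye ye ye ye ye ye ye ye, which concatenate to the answer.

kkkyyykkkyyykkkyyyyeyeyeyeyeyeyeyeye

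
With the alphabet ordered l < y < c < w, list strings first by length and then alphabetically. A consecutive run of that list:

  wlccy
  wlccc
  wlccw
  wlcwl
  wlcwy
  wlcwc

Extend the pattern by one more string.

The successor of wlcwc increments the rightmost position that isn't already w and resets every position after it to l.

wlcww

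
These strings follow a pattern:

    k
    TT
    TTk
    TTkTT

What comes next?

TTkTTTTk

Each term (from the third on) is the previous term followed by the one before it: term 3 = TT·k = TTk.
Continuing: TTkTT · TTk gives term 5.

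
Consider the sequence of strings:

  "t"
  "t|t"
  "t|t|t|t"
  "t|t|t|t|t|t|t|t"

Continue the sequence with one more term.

Each string is two copies of the previous one joined by '|'.
Doubling t|t|t|t|t|t|t|t with '|' between the halves:

t|t|t|t|t|t|t|t|t|t|t|t|t|t|t|t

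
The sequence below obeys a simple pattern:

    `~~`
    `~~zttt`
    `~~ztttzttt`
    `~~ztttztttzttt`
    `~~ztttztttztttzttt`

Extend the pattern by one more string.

The strings grow by a fixed suffix zttt each time.
Applying this once more to ~~ztttztttztttzttt:

~~ztttztttztttztttzttt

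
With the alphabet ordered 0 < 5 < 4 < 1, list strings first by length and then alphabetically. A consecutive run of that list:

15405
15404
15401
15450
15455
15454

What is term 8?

15440

Continuing the enumeration 2 steps past 15454: 15454 → 15451 → (answer).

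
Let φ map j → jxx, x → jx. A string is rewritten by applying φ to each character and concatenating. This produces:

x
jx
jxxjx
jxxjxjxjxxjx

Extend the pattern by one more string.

Apply φ to jxxjxjxjxxjx symbol by symbol: j→jxx, x→jx, x→jx, j→jxx, x→jx, j→jxx, x→jx, j→jxx, x→jx, x→jx, j→jxx, x→jx; joined: jxx jx jx jxx jx jxx jx jxx jx jx jxx jx.

jxxjxjxjxxjxjxxjxjxxjxjxjxxjx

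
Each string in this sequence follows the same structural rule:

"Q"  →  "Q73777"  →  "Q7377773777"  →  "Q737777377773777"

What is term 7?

Every step adds 73777 to the end: s(k+1) = s(k)·73777.
From Q737777377773777, 3 further steps: Q737777377773777 → Q73777737777377773777 → Q7377773777737777377773777 → (answer).

Q737777377773777737777377773777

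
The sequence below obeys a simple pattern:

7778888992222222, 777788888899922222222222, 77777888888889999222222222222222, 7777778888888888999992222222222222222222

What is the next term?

Each string has the form 7^{n+1} 8^{2n} 9^{n} 2^{4n-1}, where the shown terms are n = 2, 3, 4, 5.
At n = 6 the blocks have lengths 7, 12, 6, 23.

777777788888888888899999922222222222222222222222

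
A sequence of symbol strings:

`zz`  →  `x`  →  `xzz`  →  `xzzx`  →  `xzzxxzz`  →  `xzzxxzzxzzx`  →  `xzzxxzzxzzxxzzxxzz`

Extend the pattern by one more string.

xzzxxzzxzzxxzzxxzzxzzxxzzxzzx

Each term (from the third on) is the previous term followed by the one before it: term 3 = x·zz = xzz.
So term 8 is xzzxxzzxzzxxzzxxzz·xzzxxzzxzzx.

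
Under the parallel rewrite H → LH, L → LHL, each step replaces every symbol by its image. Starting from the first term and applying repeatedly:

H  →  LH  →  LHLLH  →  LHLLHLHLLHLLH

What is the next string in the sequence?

LHLLHLHLLHLLHLHLLHLHLLHLLHLHLLHLLH

Replace each of the 13 characters of LHLLHLHLLHLLH in place — LHL LH LHL LHL LH LHL LH LHL LHL LH LHL LHL LH — and concatenate.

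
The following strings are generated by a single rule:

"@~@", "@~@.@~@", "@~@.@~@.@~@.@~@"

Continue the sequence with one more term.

@~@.@~@.@~@.@~@.@~@.@~@.@~@.@~@

s(k+1) = s(k)·.·s(k) — each term doubles the last with '.' between the halves.
So the next term is two copies of @~@.@~@.@~@.@~@ with '.' between the halves.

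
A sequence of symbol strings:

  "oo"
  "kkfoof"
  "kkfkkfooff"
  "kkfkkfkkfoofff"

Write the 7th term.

s(k+1) = kkf·s(k)·f, so each term gains kkf as a prefix and f as a suffix.
From kkfkkfkkfoofff, 3 further steps: kkfkkfkkfoofff → kkfkkfkkfkkfooffff → kkfkkfkkfkkfkkfoofffff → (answer).

kkfkkfkkfkkfkkfkkfooffffff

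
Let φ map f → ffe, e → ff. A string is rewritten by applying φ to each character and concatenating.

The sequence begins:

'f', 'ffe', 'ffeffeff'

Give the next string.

ffeffeffffeffeffffeffe

Apply φ to ffeffeff symbol by symbol: f→ffe, f→ffe, e→ff, f→ffe, f→ffe, e→ff, f→ffe, f→ffe; joined: ffe ffe ff ffe ffe ff ffe ffe.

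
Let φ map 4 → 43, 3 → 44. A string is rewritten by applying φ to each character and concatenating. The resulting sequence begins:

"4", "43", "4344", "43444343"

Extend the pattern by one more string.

4344434343444344

Rewriting each symbol of 43444343: 4→43, 3→44, 4→43, 4→43, 4→43, 3→44, 4→43, 3→44, which concatenates to 43 44 43 43 43 44 43 44.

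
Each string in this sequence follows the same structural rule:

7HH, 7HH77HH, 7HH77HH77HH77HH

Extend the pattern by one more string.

s(k+1) = s(k)·7·s(k) — each term doubles the last with '7' between the halves.
Doubling 7HH77HH77HH77HH with '7' between the halves:

7HH77HH77HH77HH77HH77HH77HH77HH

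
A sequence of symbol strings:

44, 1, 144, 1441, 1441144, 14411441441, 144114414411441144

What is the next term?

14411441441144114414411441441

Each term (from the third on) is the previous term followed by the one before it: term 3 = 1·44 = 144.
Continuing: 144114414411441144 · 14411441441 gives term 8.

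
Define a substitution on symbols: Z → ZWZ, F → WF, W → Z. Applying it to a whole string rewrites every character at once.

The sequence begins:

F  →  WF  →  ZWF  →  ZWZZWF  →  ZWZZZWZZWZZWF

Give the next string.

Replace each of the 13 characters of ZWZZZWZZWZZWF in place — ZWZ Z ZWZ ZWZ ZWZ Z ZWZ ZWZ Z ZWZ ZWZ Z WF — and concatenate.

ZWZZZWZZWZZWZZZWZZWZZZWZZWZZWF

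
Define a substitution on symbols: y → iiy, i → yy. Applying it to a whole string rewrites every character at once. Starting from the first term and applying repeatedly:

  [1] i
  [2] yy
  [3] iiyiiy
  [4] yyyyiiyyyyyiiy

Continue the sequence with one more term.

Rewriting the 14 symbols of yyyyiiyyyyyiiy one by one yields iiy iiy iiy iiy yy yy iiy iiy iiy iiy iiy yy yy iiy; concatenated:

iiyiiyiiyiiyyyyyiiyiiyiiyiiyiiyyyyyiiy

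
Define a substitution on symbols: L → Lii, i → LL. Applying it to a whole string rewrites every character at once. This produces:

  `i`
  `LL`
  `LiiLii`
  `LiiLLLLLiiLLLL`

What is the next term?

Rewriting the 14 symbols of LiiLLLLLiiLLLL one by one yields Lii LL LL Lii Lii Lii Lii Lii LL LL Lii Lii Lii Lii; concatenated:

LiiLLLLLiiLiiLiiLiiLiiLLLLLiiLiiLiiLii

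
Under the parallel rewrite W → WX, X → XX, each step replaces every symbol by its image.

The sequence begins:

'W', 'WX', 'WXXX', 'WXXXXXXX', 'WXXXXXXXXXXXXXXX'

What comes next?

WXXXXXXXXXXXXXXXXXXXXXXXXXXXXXXX

Replace each of the 16 characters of WXXXXXXXXXXXXXXX in place — WX XX XX XX XX XX XX XX XX XX XX XX XX XX XX XX — and concatenate.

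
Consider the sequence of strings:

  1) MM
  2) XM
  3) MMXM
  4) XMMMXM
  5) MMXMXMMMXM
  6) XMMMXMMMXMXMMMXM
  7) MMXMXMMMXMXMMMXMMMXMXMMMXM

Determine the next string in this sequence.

This is a Fibonacci-style word recurrence s(k) = s(k−2)·s(k−1): e.g. MM·XM = MMXM.
So term 8 is XMMMXMMMXMXMMMXM·MMXMXMMMXMXMMMXMMMXMXMMMXM.

XMMMXMMMXMXMMMXMMMXMXMMMXMXMMMXMMMXMXMMMXM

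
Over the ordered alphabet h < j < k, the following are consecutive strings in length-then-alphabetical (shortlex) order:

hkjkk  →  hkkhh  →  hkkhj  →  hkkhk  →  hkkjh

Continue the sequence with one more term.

Treat hkkjh as a base-3 numeral over the given alphabet and add one, carrying through any trailing k's.

hkkjj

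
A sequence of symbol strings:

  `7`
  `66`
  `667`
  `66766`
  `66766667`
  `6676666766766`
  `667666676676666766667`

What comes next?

6676666766766667666676676666766766

From term 3 onward, concatenate the last term with the second-to-last: 66·7 = 667, 667·66 = 66766, …
Continuing: 667666676676666766667 · 6676666766766 gives term 8.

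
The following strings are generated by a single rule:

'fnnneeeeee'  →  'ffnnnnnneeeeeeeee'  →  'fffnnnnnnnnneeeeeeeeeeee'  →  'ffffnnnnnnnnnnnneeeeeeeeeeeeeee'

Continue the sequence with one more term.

fffffnnnnnnnnnnnnnnneeeeeeeeeeeeeeeeee

Reading off run lengths: f runs 1, 2, 3, 4; n runs 3, 6, 9, 12; e runs 6, 9, 12, 15 — each is linear in n (n = 1, 2, …).
For the next term, n = 5, so the run lengths are 5, 15, 18.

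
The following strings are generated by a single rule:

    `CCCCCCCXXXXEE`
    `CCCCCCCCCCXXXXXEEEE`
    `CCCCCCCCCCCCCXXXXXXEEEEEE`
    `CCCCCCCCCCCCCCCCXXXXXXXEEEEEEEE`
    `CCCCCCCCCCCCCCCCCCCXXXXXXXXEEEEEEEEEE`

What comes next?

Term n consists of 3n+1 C's, followed by n+2 X's, followed by 2n-2 E's, where the shown terms are n = 2, 3, 4, 5, 6.
Setting n = 7 gives 22, 9, 12 characters in each block.

CCCCCCCCCCCCCCCCCCCCCCXXXXXXXXXEEEEEEEEEEEE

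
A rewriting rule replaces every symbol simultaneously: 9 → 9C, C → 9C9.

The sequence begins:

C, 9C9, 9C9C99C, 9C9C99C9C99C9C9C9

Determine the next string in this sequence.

φ(9C9C99C9C99C9C9C9) expands symbol-by-symbol to 9C 9C9 9C 9C9 9C 9C 9C9 9C 9C9 9C 9C 9C9 9C 9C9 9C 9C9 9C; joining the 17 pieces gives the next term.

9C9C99C9C99C9C9C99C9C99C9C9C99C9C99C9C99C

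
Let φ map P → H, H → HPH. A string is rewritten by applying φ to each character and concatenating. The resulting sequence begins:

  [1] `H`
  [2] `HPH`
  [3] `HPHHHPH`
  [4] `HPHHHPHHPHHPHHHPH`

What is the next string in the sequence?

Replace each of the 17 characters of HPHHHPHHPHHPHHHPH in place — HPH H HPH HPH HPH H HPH HPH H HPH HPH H HPH HPH HPH H HPH — and concatenate.

HPHHHPHHPHHPHHHPHHPHHHPHHPHHHPHHPHHPHHHPH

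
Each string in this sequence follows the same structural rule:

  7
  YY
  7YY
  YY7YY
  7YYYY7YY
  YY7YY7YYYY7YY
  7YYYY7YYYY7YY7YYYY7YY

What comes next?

YY7YY7YYYY7YY7YYYY7YYYY7YY7YYYY7YY

Each term (from the third on) is the two preceding terms concatenated in order: term 3 = 7·YY = 7YY.
The next term joins YY7YY7YYYY7YY and 7YYYY7YYYY7YY7YYYY7YY.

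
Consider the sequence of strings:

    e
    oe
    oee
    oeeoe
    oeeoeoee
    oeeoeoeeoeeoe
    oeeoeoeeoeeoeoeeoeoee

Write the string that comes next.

This is a Fibonacci-style word recurrence s(k) = s(k−1)·s(k−2): e.g. oe·e = oee.
The next term joins oeeoeoeeoeeoeoeeoeoee and oeeoeoeeoeeoe.

oeeoeoeeoeeoeoeeoeoeeoeeoeoeeoeeoe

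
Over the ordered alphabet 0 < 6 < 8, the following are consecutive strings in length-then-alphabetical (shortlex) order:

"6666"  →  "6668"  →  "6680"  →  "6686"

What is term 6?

Stepping forward 2 times from 6686: 6686 → 6688, then the target.

6800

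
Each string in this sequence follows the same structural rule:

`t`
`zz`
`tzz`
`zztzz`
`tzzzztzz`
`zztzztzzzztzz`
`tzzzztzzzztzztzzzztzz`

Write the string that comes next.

This is a Fibonacci-style word recurrence s(k) = s(k−2)·s(k−1): e.g. t·zz = tzz.
Continuing: zztzztzzzztzz · tzzzztzzzztzztzzzztzz gives term 8.

zztzztzzzztzztzzzztzzzztzztzzzztzz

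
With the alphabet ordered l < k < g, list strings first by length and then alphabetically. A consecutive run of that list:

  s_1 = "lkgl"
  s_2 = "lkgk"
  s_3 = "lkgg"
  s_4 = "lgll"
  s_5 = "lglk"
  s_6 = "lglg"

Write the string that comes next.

lgkl

The successor of lglg increments the rightmost position that isn't already g and resets every position after it to l.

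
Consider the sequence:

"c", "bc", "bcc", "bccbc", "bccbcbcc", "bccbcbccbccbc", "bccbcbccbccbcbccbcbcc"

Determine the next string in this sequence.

bccbcbccbccbcbccbcbccbccbcbccbccbc

From term 3 onward, concatenate the last term with the second-to-last: bc·c = bcc, bcc·bc = bccbc, …
So term 8 is bccbcbccbccbcbccbcbcc·bccbcbccbccbc.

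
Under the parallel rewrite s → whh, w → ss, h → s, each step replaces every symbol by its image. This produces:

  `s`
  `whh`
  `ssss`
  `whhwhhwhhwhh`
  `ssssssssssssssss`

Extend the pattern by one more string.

Rewriting the 16 symbols of ssssssssssssssss one by one yields whh whh whh whh whh whh whh whh whh whh whh whh whh whh whh whh; concatenated:

whhwhhwhhwhhwhhwhhwhhwhhwhhwhhwhhwhhwhhwhhwhhwhh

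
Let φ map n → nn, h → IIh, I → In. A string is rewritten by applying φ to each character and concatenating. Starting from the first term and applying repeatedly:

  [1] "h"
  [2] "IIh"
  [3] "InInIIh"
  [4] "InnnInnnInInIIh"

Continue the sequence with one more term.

InnnnnnnInnnnnnnInnnInnnInInIIh

Replace each of the 15 characters of InnnInnnInInIIh in place — In nn nn nn In nn nn nn In nn In nn In In IIh — and concatenate.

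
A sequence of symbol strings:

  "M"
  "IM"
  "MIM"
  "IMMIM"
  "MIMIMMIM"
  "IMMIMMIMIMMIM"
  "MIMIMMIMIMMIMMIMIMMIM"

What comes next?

IMMIMMIMIMMIMMIMIMMIMIMMIMMIMIMMIM

Each term (from the third on) is the two preceding terms concatenated in order: term 3 = M·IM = MIM.
Continuing: IMMIMMIMIMMIM · MIMIMMIMIMMIMMIMIMMIM gives term 8.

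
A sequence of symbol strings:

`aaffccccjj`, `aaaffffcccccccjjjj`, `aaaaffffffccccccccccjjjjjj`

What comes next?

Each string has the form a^{n+1} f^{2n} c^{3n+1} j^{2n} (n = 1, 2, …).
At n = 4 the blocks have lengths 5, 8, 13, 8.

aaaaaffffffffcccccccccccccjjjjjjjj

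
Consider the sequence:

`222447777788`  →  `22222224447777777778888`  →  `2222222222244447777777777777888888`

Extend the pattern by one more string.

222222222222222444447777777777777777788888888

Reading off run lengths: 2 runs 3, 7, 11; 4 runs 2, 3, 4; 7 runs 5, 9, 13; 8 runs 2, 4, 6 — each is linear in n (n = 1, 2, …).
At n = 4 the blocks have lengths 15, 5, 17, 8.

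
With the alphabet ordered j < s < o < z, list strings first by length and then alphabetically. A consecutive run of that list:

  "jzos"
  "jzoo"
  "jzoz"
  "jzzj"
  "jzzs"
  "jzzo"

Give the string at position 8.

Advancing 2 positions from jzzo through jzzo → jzzz reaches term 8.

sjjj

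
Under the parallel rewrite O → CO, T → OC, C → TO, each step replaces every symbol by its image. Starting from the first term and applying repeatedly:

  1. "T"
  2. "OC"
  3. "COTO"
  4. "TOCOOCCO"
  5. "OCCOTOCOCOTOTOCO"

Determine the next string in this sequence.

COTOTOCOOCCOTOCOTOCOOCCOOCCOTOCO

Replace each of the 16 characters of OCCOTOCOCOTOTOCO in place — CO TO TO CO OC CO TO CO TO CO OC CO OC CO TO CO — and concatenate.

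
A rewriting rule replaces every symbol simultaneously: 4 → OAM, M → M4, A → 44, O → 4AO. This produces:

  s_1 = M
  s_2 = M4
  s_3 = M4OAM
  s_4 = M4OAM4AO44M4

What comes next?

Expanding M4OAM4AO44M4: M→M4, 4→OAM, O→4AO, A→44, M→M4, 4→OAM, A→44, O→4AO, 4→OAM, 4→OAM, M→M4, 4→OAM. Concatenated: M4 OAM 4AO 44 M4 OAM 44 4AO OAM OAM M4 OAM.

M4OAM4AO44M4OAM444AOOAMOAMM4OAM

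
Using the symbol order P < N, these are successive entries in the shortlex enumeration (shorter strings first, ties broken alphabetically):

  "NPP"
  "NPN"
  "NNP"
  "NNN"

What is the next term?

PPPP

After NNN the length-3 strings are exhausted; the first length-4 string is 4 copies of P.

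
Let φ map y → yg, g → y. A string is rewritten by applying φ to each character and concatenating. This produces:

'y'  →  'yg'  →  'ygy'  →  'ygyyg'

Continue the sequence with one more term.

Apply φ to ygyyg symbol by symbol: y→yg, g→y, y→yg, y→yg, g→y; joined: yg y yg yg y.

ygyygygy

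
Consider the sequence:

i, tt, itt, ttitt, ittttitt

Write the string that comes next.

ttittittttitt

Each term (from the third on) is the two preceding terms concatenated in order: term 3 = i·tt = itt.
So term 6 is ttitt·ittttitt.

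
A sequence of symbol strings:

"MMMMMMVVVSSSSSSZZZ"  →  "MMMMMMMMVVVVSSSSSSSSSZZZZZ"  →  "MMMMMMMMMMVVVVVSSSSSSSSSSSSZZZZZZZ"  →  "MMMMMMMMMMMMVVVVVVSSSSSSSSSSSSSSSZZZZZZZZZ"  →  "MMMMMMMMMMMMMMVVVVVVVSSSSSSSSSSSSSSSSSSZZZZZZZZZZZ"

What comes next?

Each string has the form M^{2n+2} V^{n+1} S^{3n} Z^{2n-1}, where the shown terms are n = 2, 3, 4, 5, 6.
For the next term, n = 7, so the run lengths are 16, 8, 21, 13.

MMMMMMMMMMMMMMMMVVVVVVVVSSSSSSSSSSSSSSSSSSSSSZZZZZZZZZZZZZ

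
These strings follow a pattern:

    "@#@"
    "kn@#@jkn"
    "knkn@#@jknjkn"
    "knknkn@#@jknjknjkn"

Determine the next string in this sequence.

Every step adds kn to the front and jkn to the end of the previous string.
So the next term is kn·knknkn@#@jknjknjkn·jkn.

knknknkn@#@jknjknjknjkn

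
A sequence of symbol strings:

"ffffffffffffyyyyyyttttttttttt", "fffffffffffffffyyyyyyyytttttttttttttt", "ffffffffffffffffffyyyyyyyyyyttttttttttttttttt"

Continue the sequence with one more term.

The n-th term is 3n+3 f's then 2n y's then 3n+2 t's, where the shown terms are n = 3, 4, 5.
Setting n = 6 gives 21, 12, 20 characters in each block.

fffffffffffffffffffffyyyyyyyyyyyytttttttttttttttttttt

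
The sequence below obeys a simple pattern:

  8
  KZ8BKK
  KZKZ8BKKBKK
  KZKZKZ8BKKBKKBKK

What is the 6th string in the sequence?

KZKZKZKZKZ8BKKBKKBKKBKKBKK

Each term wraps the previous one in KZ on the left and BKK on the right.
From KZKZKZ8BKKBKKBKK, 2 further steps: KZKZKZ8BKKBKKBKK → KZKZKZKZ8BKKBKKBKKBKK → (answer).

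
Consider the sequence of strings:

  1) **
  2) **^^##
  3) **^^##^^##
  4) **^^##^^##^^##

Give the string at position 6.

**^^##^^##^^##^^##^^##

Every step adds ^^## to the end: s(k+1) = s(k)·^^##.
From **^^##^^##^^##, 2 further steps: **^^##^^##^^## → **^^##^^##^^##^^## → (answer).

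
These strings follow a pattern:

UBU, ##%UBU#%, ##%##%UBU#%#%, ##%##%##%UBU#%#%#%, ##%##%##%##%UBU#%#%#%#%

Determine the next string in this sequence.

s(k+1) = ##%·s(k)·#%, so each term gains ##% as a prefix and #% as a suffix.
So the next term is ##%·##%##%##%##%UBU#%#%#%#%·#%.

##%##%##%##%##%UBU#%#%#%#%#%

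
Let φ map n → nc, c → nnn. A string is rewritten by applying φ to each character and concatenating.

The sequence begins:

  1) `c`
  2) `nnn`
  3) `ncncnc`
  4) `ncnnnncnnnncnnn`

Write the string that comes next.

ncnnnncncncncnnnncncncncnnnncncnc

Applying the rule to each of the 15 symbols of ncnnnncnnnncnnn gives the pieces nc nnn nc nc nc nc nnn nc nc nc nc nnn nc nc nc, which concatenate to the answer.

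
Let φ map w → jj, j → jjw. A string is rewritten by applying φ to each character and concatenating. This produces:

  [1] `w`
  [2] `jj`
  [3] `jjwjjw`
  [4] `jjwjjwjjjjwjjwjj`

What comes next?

jjwjjwjjjjwjjwjjjjwjjwjjwjjwjjjjwjjwjjjjwjjw

Replace each of the 16 characters of jjwjjwjjjjwjjwjj in place — jjw jjw jj jjw jjw jj jjw jjw jjw jjw jj jjw jjw jj jjw jjw — and concatenate.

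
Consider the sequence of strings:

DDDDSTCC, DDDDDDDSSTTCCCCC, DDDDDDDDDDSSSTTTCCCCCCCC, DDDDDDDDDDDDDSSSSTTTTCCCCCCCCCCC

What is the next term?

DDDDDDDDDDDDDDDDSSSSSTTTTTCCCCCCCCCCCCCC

Each string has the form D^{3n+1} S^{n} T^{n} C^{3n-1} (n = 1, 2, …).
For the next term, n = 5, so the run lengths are 16, 5, 5, 14.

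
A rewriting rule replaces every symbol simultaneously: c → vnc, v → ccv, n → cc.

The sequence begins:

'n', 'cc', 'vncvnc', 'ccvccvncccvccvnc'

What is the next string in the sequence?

φ(ccvccvncccvccvnc) expands symbol-by-symbol to vnc vnc ccv vnc vnc ccv cc vnc vnc vnc ccv vnc vnc ccv cc vnc; joining the 16 pieces gives the next term.

vncvncccvvncvncccvccvncvncvncccvvncvncccvccvnc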